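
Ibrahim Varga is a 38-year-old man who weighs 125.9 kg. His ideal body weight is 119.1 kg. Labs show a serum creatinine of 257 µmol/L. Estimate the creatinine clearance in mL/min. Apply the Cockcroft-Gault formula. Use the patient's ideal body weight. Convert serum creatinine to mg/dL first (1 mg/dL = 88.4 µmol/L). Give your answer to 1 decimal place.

58.0 mL/min

SCr = 257 / 88.4 = 2.907 mg/dL
CrCl = (140 − 38) × 119.1 / (72 × 2.907) = 12148.2 / 209.30 ≈ 58.0 mL/min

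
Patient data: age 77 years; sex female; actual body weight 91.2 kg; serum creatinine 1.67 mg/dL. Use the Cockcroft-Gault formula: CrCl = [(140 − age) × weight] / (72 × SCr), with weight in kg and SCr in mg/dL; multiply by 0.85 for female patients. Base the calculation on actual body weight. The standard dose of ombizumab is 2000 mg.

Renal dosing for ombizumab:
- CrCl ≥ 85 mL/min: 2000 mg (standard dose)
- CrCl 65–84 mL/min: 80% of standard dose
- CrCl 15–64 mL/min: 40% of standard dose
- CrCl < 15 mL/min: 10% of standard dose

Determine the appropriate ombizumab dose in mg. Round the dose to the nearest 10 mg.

800 mg

CrCl = (140 − 77) × 91.2 / (72 × 1.67) × 0.85 = 5745.6 / 120.24 × 0.85 ≈ 40.6 mL/min
CrCl ≈ 41 mL/min → bracket 15–64 mL/min.
40% of 2000 mg = 800 mg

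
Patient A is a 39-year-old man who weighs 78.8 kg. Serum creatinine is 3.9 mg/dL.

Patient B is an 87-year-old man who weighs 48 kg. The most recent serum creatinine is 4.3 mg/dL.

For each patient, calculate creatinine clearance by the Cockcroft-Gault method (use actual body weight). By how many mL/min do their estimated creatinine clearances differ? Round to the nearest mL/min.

Patient A: CrCl = (140 − 39) × 78.8 / (72 × 3.9) = 7958.8 / 280.80 ≈ 28.3 mL/min
Patient B: CrCl = (140 − 87) × 48 / (72 × 4.3) = 2544.0 / 309.60 ≈ 8.2 mL/min
|28.3 − 8.2| = 20.1 mL/min

20 mL/min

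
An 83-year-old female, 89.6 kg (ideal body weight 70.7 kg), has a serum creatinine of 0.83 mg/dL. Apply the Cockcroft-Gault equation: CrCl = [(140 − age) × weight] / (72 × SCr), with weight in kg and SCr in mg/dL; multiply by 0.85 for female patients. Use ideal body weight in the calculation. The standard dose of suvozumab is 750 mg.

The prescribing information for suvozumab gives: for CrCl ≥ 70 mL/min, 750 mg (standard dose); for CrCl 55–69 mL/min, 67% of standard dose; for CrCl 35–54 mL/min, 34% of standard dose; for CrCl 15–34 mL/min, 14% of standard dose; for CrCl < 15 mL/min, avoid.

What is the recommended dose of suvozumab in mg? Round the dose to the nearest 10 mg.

CrCl = (140 − 83) × 70.7 / (72 × 0.83) × 0.85 = 4029.9 / 59.76 × 0.85 ≈ 57.3 mL/min
CrCl ≈ 57 mL/min → bracket 55–69 mL/min.
67% of 750 mg = 502.5 mg → 500 mg

500 mg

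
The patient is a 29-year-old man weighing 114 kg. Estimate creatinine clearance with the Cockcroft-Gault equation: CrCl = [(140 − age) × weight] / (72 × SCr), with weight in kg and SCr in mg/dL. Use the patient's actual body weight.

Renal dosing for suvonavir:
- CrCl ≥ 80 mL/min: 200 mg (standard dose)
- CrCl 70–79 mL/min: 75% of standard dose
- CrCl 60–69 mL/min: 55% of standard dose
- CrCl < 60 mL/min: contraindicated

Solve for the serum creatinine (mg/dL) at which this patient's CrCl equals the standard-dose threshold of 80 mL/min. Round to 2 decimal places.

Standard dose requires CrCl ≥ 80 mL/min.
Set (140 − 29) × 114 / (72 × SCr) = 80
SCr = (140 − 29) × 114 / (72 × 80) = 2.197 mg/dL

2.20 mg/dL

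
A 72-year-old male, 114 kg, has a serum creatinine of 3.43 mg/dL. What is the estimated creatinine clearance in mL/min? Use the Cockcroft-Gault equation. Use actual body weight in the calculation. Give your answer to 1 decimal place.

CrCl = (140 − 72) × 114 / (72 × 3.43) = 7752.0 / 246.96 ≈ 31.4 mL/min

31.4 mL/min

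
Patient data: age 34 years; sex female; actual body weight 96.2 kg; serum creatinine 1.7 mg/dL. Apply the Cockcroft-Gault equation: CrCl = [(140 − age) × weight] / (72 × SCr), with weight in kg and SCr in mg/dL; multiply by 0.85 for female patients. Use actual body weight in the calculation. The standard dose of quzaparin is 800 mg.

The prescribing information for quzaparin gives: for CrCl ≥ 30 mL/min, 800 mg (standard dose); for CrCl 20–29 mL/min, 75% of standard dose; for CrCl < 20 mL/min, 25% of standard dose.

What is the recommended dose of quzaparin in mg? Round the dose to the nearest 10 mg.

800 mg

CrCl = (140 − 34) × 96.2 / (72 × 1.7) × 0.85 = 10197.2 / 122.40 × 0.85 ≈ 70.8 mL/min
CrCl ≈ 71 mL/min → bracket ≥ 30 mL/min.
100% of 800 mg = 800 mg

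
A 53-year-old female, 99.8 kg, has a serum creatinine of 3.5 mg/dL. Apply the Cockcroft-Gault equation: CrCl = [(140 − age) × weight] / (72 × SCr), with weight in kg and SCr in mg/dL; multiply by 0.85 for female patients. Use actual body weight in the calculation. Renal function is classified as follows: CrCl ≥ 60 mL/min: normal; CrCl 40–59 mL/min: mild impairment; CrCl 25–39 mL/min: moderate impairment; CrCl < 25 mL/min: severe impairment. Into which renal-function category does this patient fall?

moderate impairment

CrCl = (140 − 53) × 99.8 / (72 × 3.5) × 0.85 = 8682.6 / 252.00 × 0.85 ≈ 29.3 mL/min
29 mL/min falls in the 'moderate impairment' range.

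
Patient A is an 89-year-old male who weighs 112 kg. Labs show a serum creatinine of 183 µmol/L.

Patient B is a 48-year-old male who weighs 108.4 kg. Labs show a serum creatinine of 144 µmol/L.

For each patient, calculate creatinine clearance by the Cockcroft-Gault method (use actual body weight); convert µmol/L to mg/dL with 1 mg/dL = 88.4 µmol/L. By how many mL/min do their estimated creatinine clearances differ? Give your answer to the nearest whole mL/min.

47 mL/min

Patient A: SCr = 183 / 88.4 = 2.07 mg/dL
Patient A: CrCl = (140 − 89) × 112 / (72 × 2.07) = 5712.0 / 149.04 ≈ 38.3 mL/min
Patient B: SCr = 144 / 88.4 = 1.629 mg/dL
Patient B: CrCl = (140 − 48) × 108.4 / (72 × 1.629) = 9972.8 / 117.29 ≈ 85.0 mL/min
|38.3 − 85.0| = 46.7 mL/min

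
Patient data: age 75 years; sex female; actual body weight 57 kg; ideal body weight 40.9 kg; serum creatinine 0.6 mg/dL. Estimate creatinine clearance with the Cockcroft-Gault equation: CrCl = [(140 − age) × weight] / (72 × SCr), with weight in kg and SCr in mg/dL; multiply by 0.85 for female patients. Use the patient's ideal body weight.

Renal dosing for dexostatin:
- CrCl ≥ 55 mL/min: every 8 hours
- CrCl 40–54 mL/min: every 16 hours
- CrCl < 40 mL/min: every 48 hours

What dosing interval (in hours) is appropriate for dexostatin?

CrCl = (140 − 75) × 40.9 / (72 × 0.6) × 0.85 = 2658.5 / 43.20 × 0.85 ≈ 52.3 mL/min
CrCl ≈ 52 mL/min → bracket 40–54 mL/min → every 16 hours.

every 16 hours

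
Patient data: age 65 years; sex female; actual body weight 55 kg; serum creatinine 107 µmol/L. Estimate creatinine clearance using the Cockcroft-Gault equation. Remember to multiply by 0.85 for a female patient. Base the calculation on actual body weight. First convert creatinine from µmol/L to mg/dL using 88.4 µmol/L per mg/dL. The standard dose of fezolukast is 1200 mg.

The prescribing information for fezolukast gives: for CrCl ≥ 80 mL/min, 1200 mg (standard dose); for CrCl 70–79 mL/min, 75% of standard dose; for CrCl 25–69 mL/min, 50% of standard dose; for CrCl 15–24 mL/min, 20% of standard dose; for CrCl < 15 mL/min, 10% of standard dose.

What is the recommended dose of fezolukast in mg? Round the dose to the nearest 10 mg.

600 mg

SCr = 107 / 88.4 = 1.21 mg/dL
CrCl = (140 − 65) × 55 / (72 × 1.21) × 0.85 = 4125.0 / 87.12 × 0.85 ≈ 40.2 mL/min
CrCl ≈ 40 mL/min → bracket 25–69 mL/min.
50% of 1200 mg = 600 mg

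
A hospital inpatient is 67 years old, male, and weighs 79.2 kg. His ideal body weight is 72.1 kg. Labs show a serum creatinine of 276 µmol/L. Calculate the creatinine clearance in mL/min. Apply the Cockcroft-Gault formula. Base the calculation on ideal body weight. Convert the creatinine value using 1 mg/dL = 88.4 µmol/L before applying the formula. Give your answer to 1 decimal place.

SCr = 276 / 88.4 = 3.122 mg/dL
CrCl = (140 − 67) × 72.1 / (72 × 3.122) = 5263.3 / 224.78 ≈ 23.4 mL/min

23.4 mL/min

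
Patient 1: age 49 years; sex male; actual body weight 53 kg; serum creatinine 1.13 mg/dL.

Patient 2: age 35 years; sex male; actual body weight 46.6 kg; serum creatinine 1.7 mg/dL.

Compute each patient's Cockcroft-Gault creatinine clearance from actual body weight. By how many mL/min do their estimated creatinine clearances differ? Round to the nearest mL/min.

19 mL/min

Patient 1: CrCl = (140 − 49) × 53 / (72 × 1.13) = 4823.0 / 81.36 ≈ 59.3 mL/min
Patient 2: CrCl = (140 − 35) × 46.6 / (72 × 1.7) = 4893.0 / 122.40 ≈ 40.0 mL/min
|59.3 − 40.0| = 19.3 mL/min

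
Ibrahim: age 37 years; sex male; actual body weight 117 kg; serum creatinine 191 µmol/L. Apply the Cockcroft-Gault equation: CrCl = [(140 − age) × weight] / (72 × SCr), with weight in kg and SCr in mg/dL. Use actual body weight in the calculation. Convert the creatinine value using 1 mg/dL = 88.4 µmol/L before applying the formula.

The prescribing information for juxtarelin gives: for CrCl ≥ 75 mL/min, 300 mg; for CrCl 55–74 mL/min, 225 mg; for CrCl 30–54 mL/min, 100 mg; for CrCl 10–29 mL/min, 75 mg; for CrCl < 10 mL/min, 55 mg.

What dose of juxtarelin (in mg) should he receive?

300 mg

SCr = 191 / 88.4 = 2.161 mg/dL
CrCl = (140 − 37) × 117 / (72 × 2.161) = 12051.0 / 155.59 ≈ 77.5 mL/min
CrCl ≈ 77 mL/min → bracket ≥ 75 mL/min.
Dose for this bracket: 300 mg.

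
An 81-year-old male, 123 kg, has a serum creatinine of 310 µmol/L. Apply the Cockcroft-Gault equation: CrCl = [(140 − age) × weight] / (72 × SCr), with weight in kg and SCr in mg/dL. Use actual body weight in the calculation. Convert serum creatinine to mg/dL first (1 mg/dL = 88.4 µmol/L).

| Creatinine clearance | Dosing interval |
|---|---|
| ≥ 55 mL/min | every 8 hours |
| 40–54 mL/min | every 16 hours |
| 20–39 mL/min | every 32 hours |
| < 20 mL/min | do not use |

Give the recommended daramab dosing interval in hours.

SCr = 310 / 88.4 = 3.507 mg/dL
CrCl = (140 − 81) × 123 / (72 × 3.507) = 7257.0 / 252.50 ≈ 28.7 mL/min
CrCl ≈ 29 mL/min → bracket 20–39 mL/min → every 32 hours.

every 32 hours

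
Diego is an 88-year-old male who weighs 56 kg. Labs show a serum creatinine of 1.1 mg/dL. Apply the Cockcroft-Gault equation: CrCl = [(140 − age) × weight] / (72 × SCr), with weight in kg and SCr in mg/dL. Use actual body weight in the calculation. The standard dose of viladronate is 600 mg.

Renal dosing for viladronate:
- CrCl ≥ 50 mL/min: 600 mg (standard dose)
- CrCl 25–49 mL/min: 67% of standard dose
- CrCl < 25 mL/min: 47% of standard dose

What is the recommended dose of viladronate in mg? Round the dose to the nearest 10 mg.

CrCl = (140 − 88) × 56 / (72 × 1.1) = 2912.0 / 79.20 ≈ 36.8 mL/min
CrCl ≈ 37 mL/min → bracket 25–49 mL/min.
67% of 600 mg = 402 mg → 400 mg

400 mg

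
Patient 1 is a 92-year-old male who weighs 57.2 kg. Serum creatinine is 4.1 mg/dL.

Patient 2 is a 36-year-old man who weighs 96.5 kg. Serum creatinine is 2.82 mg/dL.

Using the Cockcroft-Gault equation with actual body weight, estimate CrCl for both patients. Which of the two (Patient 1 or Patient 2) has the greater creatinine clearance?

Patient 2

Patient 1: CrCl = (140 − 92) × 57.2 / (72 × 4.1) = 2745.6 / 295.20 ≈ 9.3 mL/min
Patient 2: CrCl = (140 − 36) × 96.5 / (72 × 2.82) = 10036.0 / 203.04 ≈ 49.4 mL/min
9.3 vs 49.4 mL/min → Patient 2 is higher.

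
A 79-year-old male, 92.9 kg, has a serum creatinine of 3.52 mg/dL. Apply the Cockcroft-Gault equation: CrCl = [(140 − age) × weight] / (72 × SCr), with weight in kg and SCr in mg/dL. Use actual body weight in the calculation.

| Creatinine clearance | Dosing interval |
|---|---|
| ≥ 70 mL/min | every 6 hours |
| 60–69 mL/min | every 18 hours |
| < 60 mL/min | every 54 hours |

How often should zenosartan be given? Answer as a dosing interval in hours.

every 54 hours

CrCl = (140 − 79) × 92.9 / (72 × 3.52) = 5666.9 / 253.44 ≈ 22.4 mL/min
CrCl ≈ 22 mL/min → bracket < 60 mL/min → every 54 hours.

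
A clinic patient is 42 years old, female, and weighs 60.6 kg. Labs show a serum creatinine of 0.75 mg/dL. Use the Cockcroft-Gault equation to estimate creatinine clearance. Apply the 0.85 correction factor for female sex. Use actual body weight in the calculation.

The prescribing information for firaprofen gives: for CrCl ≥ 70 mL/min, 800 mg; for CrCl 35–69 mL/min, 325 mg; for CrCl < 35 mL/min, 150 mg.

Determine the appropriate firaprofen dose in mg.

800 mg

CrCl = (140 − 42) × 60.6 / (72 × 0.75) × 0.85 = 5938.8 / 54.00 × 0.85 ≈ 93.5 mL/min
CrCl ≈ 93 mL/min → bracket ≥ 70 mL/min.
Dose for this bracket: 800 mg.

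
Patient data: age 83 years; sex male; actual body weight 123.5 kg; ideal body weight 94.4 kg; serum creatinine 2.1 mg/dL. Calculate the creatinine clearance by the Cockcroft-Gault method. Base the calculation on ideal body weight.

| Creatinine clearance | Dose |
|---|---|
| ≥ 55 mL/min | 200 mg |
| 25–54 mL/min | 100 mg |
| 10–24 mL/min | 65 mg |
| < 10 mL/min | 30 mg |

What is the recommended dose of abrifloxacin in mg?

100 mg

CrCl = (140 − 83) × 94.4 / (72 × 2.1) = 5380.8 / 151.20 ≈ 35.6 mL/min
CrCl ≈ 36 mL/min → bracket 25–54 mL/min.
Dose for this bracket: 100 mg.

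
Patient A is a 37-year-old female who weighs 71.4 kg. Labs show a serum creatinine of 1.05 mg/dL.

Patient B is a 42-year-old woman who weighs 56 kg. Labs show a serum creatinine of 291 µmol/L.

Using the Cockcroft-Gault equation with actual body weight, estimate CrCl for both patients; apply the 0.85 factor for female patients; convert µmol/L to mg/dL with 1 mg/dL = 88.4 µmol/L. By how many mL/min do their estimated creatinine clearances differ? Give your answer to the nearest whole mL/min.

Patient A: CrCl = (140 − 37) × 71.4 / (72 × 1.05) × 0.85 = 7354.2 / 75.60 × 0.85 ≈ 82.7 mL/min
Patient B: SCr = 291 / 88.4 = 3.292 mg/dL
Patient B: CrCl = (140 − 42) × 56 / (72 × 3.292) × 0.85 = 5488.0 / 237.02 × 0.85 ≈ 19.7 mL/min
|82.7 − 19.7| = 63.0 mL/min

63 mL/min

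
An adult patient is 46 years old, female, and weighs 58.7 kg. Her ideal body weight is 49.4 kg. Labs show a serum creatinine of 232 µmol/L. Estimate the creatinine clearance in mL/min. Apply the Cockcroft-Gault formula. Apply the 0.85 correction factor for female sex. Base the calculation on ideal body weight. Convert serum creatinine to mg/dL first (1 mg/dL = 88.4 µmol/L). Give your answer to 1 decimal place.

SCr = 232 / 88.4 = 2.624 mg/dL
CrCl = (140 − 46) × 49.4 / (72 × 2.624) × 0.85 = 4643.6 / 188.93 × 0.85 ≈ 20.9 mL/min

20.9 mL/min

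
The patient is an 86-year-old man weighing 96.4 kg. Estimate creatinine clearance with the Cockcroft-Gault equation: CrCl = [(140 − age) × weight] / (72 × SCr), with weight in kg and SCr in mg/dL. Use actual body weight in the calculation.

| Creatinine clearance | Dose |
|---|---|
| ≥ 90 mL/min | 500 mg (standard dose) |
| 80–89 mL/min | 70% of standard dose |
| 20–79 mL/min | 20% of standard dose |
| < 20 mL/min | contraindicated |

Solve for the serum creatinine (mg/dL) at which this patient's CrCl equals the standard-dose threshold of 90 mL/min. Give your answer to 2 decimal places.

0.80 mg/dL

Standard dose requires CrCl ≥ 90 mL/min.
Set (140 − 86) × 96.4 / (72 × SCr) = 90
SCr = (140 − 86) × 96.4 / (72 × 90) = 0.803 mg/dL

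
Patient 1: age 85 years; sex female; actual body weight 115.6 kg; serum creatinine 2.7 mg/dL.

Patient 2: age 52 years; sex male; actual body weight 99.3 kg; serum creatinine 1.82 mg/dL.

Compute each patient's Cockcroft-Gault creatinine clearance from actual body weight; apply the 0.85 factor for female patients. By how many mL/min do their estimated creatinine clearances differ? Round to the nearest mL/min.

39 mL/min

Patient 1: CrCl = (140 − 85) × 115.6 / (72 × 2.7) × 0.85 = 6358.0 / 194.40 × 0.85 ≈ 27.8 mL/min
Patient 2: CrCl = (140 − 52) × 99.3 / (72 × 1.82) = 8738.4 / 131.04 ≈ 66.7 mL/min
|27.8 − 66.7| = 38.9 mL/min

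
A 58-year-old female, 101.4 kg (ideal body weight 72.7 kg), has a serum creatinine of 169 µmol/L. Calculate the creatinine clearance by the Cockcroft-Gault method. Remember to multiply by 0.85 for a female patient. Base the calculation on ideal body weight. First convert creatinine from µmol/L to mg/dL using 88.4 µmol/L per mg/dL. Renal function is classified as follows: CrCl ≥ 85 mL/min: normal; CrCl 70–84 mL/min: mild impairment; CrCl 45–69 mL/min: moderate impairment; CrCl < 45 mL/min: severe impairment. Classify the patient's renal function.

severe impairment

SCr = 169 / 88.4 = 1.912 mg/dL
CrCl = (140 − 58) × 72.7 / (72 × 1.912) × 0.85 = 5961.4 / 137.66 × 0.85 ≈ 36.8 mL/min
37 mL/min falls in the 'severe impairment' range.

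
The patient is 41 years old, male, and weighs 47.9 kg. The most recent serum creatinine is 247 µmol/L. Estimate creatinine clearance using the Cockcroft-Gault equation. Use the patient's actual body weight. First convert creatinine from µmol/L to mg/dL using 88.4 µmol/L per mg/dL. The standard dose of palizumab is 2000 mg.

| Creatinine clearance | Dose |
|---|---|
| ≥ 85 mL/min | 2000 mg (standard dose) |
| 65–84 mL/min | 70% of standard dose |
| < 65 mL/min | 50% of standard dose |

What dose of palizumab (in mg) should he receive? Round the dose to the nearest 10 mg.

SCr = 247 / 88.4 = 2.794 mg/dL
CrCl = (140 − 41) × 47.9 / (72 × 2.794) = 4742.1 / 201.17 ≈ 23.6 mL/min
CrCl ≈ 24 mL/min → bracket < 65 mL/min.
50% of 2000 mg = 1000 mg

1000 mg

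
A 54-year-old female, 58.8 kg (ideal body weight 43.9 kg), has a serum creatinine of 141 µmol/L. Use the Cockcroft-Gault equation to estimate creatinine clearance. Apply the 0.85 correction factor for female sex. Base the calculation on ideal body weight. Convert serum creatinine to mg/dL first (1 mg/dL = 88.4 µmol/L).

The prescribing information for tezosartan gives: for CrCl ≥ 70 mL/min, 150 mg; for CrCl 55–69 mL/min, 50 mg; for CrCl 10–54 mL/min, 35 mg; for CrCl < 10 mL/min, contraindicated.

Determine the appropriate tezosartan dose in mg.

35 mg

SCr = 141 / 88.4 = 1.595 mg/dL
CrCl = (140 − 54) × 43.9 / (72 × 1.595) × 0.85 = 3775.4 / 114.84 × 0.85 ≈ 27.9 mL/min
CrCl ≈ 28 mL/min → bracket 10–54 mL/min.
Dose for this bracket: 35 mg.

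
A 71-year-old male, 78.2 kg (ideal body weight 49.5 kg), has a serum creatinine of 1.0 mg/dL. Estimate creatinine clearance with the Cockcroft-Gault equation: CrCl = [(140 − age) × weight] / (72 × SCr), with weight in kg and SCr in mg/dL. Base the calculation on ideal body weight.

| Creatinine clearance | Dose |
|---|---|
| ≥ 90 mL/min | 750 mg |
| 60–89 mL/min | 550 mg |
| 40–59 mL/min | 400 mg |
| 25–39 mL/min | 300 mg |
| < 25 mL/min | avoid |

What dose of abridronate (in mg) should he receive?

CrCl = (140 − 71) × 49.5 / (72 × 1) = 3415.5 / 72.00 ≈ 47.4 mL/min
CrCl ≈ 47 mL/min → bracket 40–59 mL/min.
Dose for this bracket: 400 mg.

400 mg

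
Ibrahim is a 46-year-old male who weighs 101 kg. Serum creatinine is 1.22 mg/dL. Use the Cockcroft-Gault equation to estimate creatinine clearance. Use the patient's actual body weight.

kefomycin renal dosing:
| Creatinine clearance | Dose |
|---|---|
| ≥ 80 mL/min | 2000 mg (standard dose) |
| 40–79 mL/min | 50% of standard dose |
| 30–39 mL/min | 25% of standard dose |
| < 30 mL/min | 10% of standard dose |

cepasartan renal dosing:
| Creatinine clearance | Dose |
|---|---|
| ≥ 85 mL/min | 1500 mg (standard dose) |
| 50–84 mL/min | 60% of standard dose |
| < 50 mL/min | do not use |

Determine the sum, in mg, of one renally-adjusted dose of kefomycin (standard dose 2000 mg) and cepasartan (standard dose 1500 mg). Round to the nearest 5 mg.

3500 mg

CrCl = (140 − 46) × 101 / (72 × 1.22) = 9494.0 / 87.84 ≈ 108.1 mL/min
CrCl ≈ 108 mL/min.
kefomycin: ≥ 80 mL/min → 100% of 2000 mg = 2000 mg.
cepasartan: ≥ 85 mL/min → 100% of 1500 mg = 1500 mg.
Total = 2000 + 1500 = 3500 mg.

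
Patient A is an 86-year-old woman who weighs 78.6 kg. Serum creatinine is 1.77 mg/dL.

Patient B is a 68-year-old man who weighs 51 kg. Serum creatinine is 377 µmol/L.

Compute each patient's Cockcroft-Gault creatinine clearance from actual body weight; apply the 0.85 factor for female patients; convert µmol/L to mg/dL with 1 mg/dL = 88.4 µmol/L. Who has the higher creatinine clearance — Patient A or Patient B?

Patient A

Patient A: CrCl = (140 − 86) × 78.6 / (72 × 1.77) × 0.85 = 4244.4 / 127.44 × 0.85 ≈ 28.3 mL/min
Patient B: SCr = 377 / 88.4 = 4.265 mg/dL
Patient B: CrCl = (140 − 68) × 51 / (72 × 4.265) = 3672.0 / 307.08 ≈ 12.0 mL/min
28.3 vs 12.0 mL/min → Patient A is higher.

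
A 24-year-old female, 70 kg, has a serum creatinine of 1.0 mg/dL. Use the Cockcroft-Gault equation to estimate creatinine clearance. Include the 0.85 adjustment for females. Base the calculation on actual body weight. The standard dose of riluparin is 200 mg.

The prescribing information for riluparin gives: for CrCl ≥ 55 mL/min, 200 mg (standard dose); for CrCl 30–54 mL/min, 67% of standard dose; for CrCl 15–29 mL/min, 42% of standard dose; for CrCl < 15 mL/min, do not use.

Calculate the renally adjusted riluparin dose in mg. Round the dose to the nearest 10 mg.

CrCl = (140 − 24) × 70 / (72 × 1) × 0.85 = 8120.0 / 72.00 × 0.85 ≈ 95.9 mL/min
CrCl ≈ 96 mL/min → bracket ≥ 55 mL/min.
100% of 200 mg = 200 mg

200 mg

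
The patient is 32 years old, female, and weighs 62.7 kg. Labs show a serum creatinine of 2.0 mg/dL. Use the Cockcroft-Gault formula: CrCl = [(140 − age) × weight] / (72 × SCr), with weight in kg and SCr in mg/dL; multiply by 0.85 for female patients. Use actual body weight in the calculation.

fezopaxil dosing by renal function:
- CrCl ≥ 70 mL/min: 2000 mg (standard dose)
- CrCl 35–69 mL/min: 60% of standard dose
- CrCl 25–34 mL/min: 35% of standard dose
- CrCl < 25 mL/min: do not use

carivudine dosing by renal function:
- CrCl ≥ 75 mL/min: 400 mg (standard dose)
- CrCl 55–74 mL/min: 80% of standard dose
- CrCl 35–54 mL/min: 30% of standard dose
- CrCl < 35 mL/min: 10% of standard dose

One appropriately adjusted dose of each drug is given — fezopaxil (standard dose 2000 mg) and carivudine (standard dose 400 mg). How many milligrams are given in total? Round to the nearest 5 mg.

1320 mg

CrCl = (140 − 32) × 62.7 / (72 × 2) × 0.85 = 6771.6 / 144.00 × 0.85 ≈ 40.0 mL/min
CrCl ≈ 40 mL/min.
fezopaxil: 35–69 mL/min → 60% of 2000 mg = 1200 mg.
carivudine: 35–54 mL/min → 30% of 400 mg = 120 mg.
Total = 1200 + 120 = 1320 mg.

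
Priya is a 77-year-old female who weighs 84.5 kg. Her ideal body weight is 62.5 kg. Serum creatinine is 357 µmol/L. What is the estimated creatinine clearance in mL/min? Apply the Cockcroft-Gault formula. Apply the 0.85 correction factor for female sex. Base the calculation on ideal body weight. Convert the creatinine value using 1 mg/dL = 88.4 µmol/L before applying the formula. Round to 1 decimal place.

11.5 mL/min

SCr = 357 / 88.4 = 4.038 mg/dL
CrCl = (140 − 77) × 62.5 / (72 × 4.038) × 0.85 = 3937.5 / 290.74 × 0.85 ≈ 11.5 mL/min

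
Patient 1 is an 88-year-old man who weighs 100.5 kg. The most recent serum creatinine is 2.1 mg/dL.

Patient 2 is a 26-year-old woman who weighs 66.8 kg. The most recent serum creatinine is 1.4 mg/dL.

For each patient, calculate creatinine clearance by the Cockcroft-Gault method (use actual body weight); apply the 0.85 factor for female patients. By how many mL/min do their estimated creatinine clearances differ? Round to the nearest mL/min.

Patient 1: CrCl = (140 − 88) × 100.5 / (72 × 2.1) = 5226.0 / 151.20 ≈ 34.6 mL/min
Patient 2: CrCl = (140 − 26) × 66.8 / (72 × 1.4) × 0.85 = 7615.2 / 100.80 × 0.85 ≈ 64.2 mL/min
|34.6 − 64.2| = 29.6 mL/min

30 mL/min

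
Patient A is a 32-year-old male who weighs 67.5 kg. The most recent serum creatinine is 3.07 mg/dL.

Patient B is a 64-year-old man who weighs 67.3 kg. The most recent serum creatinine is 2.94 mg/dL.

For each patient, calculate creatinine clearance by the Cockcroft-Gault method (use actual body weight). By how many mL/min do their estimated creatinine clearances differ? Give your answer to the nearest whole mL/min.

Patient A: CrCl = (140 − 32) × 67.5 / (72 × 3.07) = 7290.0 / 221.04 ≈ 33.0 mL/min
Patient B: CrCl = (140 − 64) × 67.3 / (72 × 2.94) = 5114.8 / 211.68 ≈ 24.2 mL/min
|33.0 − 24.2| = 8.8 mL/min

9 mL/min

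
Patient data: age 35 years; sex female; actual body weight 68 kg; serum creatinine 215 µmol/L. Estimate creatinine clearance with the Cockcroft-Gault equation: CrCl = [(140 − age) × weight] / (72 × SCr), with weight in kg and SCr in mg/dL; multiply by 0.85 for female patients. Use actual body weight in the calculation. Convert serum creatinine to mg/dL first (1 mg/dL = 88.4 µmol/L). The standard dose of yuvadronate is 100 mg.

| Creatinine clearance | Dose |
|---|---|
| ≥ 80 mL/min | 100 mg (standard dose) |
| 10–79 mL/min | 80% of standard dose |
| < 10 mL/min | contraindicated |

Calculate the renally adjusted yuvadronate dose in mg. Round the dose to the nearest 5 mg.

SCr = 215 / 88.4 = 2.432 mg/dL
CrCl = (140 − 35) × 68 / (72 × 2.432) × 0.85 = 7140.0 / 175.10 × 0.85 ≈ 34.7 mL/min
CrCl ≈ 35 mL/min → bracket 10–79 mL/min.
80% of 100 mg = 80 mg

80 mg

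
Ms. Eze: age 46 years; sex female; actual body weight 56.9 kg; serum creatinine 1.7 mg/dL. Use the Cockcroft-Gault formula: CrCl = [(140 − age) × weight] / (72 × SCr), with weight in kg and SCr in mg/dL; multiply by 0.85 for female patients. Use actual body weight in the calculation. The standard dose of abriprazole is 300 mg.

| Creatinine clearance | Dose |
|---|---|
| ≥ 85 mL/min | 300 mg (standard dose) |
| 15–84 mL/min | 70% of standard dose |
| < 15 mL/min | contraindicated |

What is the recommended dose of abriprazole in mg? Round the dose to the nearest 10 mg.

210 mg

CrCl = (140 − 46) × 56.9 / (72 × 1.7) × 0.85 = 5348.6 / 122.40 × 0.85 ≈ 37.1 mL/min
CrCl ≈ 37 mL/min → bracket 15–84 mL/min.
70% of 300 mg = 210 mg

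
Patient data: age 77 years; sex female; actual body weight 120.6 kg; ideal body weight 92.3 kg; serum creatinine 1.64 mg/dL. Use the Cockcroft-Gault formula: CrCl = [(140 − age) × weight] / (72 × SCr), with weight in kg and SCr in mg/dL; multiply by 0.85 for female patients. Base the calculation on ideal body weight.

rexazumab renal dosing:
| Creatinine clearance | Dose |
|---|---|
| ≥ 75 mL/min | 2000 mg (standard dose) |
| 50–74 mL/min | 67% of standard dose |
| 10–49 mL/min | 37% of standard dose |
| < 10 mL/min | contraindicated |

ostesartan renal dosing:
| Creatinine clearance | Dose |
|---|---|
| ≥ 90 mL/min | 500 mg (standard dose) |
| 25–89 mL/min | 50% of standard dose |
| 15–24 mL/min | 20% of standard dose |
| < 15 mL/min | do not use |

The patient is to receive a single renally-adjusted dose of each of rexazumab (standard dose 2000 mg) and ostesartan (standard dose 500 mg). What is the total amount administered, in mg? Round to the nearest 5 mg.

CrCl = (140 − 77) × 92.3 / (72 × 1.64) × 0.85 = 5814.9 / 118.08 × 0.85 ≈ 41.9 mL/min
CrCl ≈ 42 mL/min.
rexazumab: 10–49 mL/min → 37% of 2000 mg = 740 mg.
ostesartan: 25–89 mL/min → 50% of 500 mg = 250 mg.
Total = 740 + 250 = 990 mg.

990 mg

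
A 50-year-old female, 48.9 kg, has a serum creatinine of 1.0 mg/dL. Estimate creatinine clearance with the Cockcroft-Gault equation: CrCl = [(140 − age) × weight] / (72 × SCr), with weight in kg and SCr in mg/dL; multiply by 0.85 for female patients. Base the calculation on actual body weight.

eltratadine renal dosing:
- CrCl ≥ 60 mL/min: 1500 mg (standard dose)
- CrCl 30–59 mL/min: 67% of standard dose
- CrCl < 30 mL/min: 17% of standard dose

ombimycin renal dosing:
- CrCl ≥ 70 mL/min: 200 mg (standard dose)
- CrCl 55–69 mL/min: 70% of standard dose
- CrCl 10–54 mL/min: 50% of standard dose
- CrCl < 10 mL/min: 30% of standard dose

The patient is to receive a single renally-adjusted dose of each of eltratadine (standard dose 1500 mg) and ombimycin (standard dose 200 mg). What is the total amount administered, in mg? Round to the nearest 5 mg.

CrCl = (140 − 50) × 48.9 / (72 × 1) × 0.85 = 4401.0 / 72.00 × 0.85 ≈ 52.0 mL/min
CrCl ≈ 52 mL/min.
eltratadine: 30–59 mL/min → 67% of 1500 mg = 1005 mg.
ombimycin: 10–54 mL/min → 50% of 200 mg = 100 mg.
Total = 1005 + 100 = 1105 mg.

1105 mg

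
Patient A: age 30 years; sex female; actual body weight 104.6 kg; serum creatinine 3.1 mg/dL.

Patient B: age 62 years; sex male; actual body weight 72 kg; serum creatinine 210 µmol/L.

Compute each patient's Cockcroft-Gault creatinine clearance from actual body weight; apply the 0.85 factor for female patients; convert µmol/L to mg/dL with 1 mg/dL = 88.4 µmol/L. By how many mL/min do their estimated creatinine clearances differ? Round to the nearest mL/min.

11 mL/min

Patient A: CrCl = (140 − 30) × 104.6 / (72 × 3.1) × 0.85 = 11506.0 / 223.20 × 0.85 ≈ 43.8 mL/min
Patient B: SCr = 210 / 88.4 = 2.376 mg/dL
Patient B: CrCl = (140 − 62) × 72 / (72 × 2.376) = 5616.0 / 171.07 ≈ 32.8 mL/min
|43.8 − 32.8| = 11.0 mL/min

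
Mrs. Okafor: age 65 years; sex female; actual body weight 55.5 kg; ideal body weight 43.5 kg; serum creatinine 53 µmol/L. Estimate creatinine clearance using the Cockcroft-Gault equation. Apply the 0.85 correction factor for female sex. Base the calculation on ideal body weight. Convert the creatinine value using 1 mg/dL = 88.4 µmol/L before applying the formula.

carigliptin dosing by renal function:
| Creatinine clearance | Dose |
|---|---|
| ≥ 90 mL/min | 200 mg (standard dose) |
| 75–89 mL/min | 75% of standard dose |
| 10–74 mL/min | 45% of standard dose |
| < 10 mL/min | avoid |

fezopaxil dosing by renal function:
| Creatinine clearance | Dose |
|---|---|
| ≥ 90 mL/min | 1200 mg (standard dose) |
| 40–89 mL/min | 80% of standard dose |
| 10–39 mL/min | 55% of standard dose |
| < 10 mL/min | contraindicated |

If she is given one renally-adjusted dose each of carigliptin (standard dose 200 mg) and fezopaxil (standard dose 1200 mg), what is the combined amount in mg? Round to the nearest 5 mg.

1050 mg

SCr = 53 / 88.4 = 0.6 mg/dL
CrCl = (140 − 65) × 43.5 / (72 × 0.6) × 0.85 = 3262.5 / 43.20 × 0.85 ≈ 64.2 mL/min
CrCl ≈ 64 mL/min.
carigliptin: 10–74 mL/min → 45% of 200 mg = 90 mg.
fezopaxil: 40–89 mL/min → 80% of 1200 mg = 960 mg.
Total = 90 + 960 = 1050 mg.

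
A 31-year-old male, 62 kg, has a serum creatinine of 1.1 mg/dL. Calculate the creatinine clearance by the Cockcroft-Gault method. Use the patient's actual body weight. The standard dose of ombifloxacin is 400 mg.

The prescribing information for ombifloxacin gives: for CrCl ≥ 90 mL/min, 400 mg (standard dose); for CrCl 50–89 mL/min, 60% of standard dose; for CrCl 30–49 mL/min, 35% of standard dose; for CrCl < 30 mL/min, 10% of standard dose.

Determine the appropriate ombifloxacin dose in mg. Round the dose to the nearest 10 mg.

240 mg

CrCl = (140 − 31) × 62 / (72 × 1.1) = 6758.0 / 79.20 ≈ 85.3 mL/min
CrCl ≈ 85 mL/min → bracket 50–89 mL/min.
60% of 400 mg = 240 mg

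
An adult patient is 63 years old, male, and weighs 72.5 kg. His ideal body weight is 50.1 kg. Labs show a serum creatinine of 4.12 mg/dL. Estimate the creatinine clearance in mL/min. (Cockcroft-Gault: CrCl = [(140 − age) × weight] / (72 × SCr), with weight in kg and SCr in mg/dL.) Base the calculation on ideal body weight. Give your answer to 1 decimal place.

CrCl = (140 − 63) × 50.1 / (72 × 4.12) = 3857.7 / 296.64 ≈ 13.0 mL/min

13.0 mL/min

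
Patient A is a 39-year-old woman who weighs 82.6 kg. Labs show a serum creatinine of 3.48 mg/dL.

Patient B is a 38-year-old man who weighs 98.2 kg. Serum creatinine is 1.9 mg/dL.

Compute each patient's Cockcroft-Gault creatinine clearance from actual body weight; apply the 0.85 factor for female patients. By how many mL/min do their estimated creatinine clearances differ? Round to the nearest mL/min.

45 mL/min

Patient A: CrCl = (140 − 39) × 82.6 / (72 × 3.48) × 0.85 = 8342.6 / 250.56 × 0.85 ≈ 28.3 mL/min
Patient B: CrCl = (140 − 38) × 98.2 / (72 × 1.9) = 10016.4 / 136.80 ≈ 73.2 mL/min
|28.3 − 73.2| = 44.9 mL/min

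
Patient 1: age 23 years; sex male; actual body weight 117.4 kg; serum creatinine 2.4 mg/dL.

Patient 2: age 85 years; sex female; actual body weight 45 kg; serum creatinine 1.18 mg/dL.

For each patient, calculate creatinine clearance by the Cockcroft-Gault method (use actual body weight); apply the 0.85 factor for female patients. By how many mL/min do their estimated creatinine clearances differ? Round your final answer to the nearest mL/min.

55 mL/min

Patient 1: CrCl = (140 − 23) × 117.4 / (72 × 2.4) = 13735.8 / 172.80 ≈ 79.5 mL/min
Patient 2: CrCl = (140 − 85) × 45 / (72 × 1.18) × 0.85 = 2475.0 / 84.96 × 0.85 ≈ 24.8 mL/min
|79.5 − 24.8| = 54.7 mL/min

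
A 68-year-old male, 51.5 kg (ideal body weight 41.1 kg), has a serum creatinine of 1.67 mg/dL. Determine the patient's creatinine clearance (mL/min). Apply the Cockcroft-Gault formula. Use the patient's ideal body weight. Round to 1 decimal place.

24.6 mL/min

CrCl = (140 − 68) × 41.1 / (72 × 1.67) = 2959.2 / 120.24 ≈ 24.6 mL/min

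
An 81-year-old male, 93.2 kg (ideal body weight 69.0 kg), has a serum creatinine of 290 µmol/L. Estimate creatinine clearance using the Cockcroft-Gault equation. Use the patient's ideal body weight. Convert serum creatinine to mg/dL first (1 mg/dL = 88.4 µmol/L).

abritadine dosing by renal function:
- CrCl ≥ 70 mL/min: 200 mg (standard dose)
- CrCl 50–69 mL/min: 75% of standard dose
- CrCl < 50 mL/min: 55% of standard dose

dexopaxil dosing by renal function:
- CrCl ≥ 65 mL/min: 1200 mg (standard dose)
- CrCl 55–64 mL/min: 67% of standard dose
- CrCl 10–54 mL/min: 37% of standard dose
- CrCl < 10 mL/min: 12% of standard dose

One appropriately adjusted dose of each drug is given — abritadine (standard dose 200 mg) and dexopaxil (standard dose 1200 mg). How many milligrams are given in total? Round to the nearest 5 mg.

555 mg

SCr = 290 / 88.4 = 3.281 mg/dL
CrCl = (140 − 81) × 69 / (72 × 3.281) = 4071.0 / 236.23 ≈ 17.2 mL/min
CrCl ≈ 17 mL/min.
abritadine: < 50 mL/min → 55% of 200 mg = 110 mg.
dexopaxil: 10–54 mL/min → 37% of 1200 mg = 444 mg.
Total = 110 + 444 = 554 mg.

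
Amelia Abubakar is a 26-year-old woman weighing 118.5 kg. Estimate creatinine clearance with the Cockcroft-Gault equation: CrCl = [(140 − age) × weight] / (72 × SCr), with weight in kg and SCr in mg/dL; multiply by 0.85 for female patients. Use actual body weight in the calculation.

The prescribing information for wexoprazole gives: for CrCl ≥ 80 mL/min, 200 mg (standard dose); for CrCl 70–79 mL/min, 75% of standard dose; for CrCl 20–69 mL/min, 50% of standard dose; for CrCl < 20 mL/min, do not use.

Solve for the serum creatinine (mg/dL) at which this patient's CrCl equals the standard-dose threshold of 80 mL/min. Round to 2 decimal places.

Standard dose requires CrCl ≥ 80 mL/min.
Set (140 − 26) × 118.5 × 0.85 / (72 × SCr) = 80
SCr = (140 − 26) × 118.5 × 0.85 / (72 × 80) = 1.994 mg/dL

1.99 mg/dL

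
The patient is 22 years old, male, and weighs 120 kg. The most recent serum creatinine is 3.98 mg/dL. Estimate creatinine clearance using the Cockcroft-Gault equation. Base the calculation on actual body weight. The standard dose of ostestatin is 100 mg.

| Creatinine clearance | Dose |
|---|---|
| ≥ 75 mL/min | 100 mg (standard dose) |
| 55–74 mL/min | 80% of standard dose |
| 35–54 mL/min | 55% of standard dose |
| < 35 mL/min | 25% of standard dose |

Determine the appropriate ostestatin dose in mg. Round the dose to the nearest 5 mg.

55 mg

CrCl = (140 − 22) × 120 / (72 × 3.98) = 14160.0 / 286.56 ≈ 49.4 mL/min
CrCl ≈ 49 mL/min → bracket 35–54 mL/min.
55% of 100 mg = 55 mg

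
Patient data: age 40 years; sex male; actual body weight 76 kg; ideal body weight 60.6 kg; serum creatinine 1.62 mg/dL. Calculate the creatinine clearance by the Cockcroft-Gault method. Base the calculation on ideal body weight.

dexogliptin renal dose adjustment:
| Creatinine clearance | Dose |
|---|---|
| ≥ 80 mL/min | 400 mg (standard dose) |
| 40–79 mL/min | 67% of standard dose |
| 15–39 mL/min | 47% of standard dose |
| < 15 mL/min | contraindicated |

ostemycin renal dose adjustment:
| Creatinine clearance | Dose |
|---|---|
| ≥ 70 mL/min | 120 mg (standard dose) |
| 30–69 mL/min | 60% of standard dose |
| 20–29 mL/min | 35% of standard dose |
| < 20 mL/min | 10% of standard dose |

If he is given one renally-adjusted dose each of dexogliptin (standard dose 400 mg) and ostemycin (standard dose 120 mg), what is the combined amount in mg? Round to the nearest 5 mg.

340 mg

CrCl = (140 − 40) × 60.6 / (72 × 1.62) = 6060.0 / 116.64 ≈ 52.0 mL/min
CrCl ≈ 52 mL/min.
dexogliptin: 40–79 mL/min → 67% of 400 mg = 268 mg.
ostemycin: 30–69 mL/min → 60% of 120 mg = 72 mg.
Total = 268 + 72 = 340 mg.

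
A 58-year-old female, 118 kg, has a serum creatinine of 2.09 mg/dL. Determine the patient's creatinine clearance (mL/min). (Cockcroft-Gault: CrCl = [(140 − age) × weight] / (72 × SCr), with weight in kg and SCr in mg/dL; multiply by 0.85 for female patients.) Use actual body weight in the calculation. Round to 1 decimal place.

54.7 mL/min

CrCl = (140 − 58) × 118 / (72 × 2.09) × 0.85 = 9676.0 / 150.48 × 0.85 ≈ 54.7 mL/min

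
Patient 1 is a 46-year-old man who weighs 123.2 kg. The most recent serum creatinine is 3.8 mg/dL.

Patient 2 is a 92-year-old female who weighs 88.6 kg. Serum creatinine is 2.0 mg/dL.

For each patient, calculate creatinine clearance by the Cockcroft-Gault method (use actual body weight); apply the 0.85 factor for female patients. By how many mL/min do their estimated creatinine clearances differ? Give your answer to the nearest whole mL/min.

Patient 1: CrCl = (140 − 46) × 123.2 / (72 × 3.8) = 11580.8 / 273.60 ≈ 42.3 mL/min
Patient 2: CrCl = (140 − 92) × 88.6 / (72 × 2) × 0.85 = 4252.8 / 144.00 × 0.85 ≈ 25.1 mL/min
|42.3 − 25.1| = 17.2 mL/min

17 mL/min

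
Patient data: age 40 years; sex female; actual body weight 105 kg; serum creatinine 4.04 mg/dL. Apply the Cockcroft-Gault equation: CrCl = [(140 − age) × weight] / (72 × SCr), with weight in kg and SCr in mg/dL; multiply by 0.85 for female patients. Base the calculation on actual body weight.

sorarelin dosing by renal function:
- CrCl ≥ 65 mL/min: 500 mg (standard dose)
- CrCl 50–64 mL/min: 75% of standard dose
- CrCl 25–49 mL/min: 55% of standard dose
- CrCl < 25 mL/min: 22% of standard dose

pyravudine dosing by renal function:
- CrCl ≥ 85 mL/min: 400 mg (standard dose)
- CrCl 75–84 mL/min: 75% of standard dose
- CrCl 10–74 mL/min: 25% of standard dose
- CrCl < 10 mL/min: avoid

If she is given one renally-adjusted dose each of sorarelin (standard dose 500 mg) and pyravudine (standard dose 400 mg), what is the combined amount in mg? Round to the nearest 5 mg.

375 mg

CrCl = (140 − 40) × 105 / (72 × 4.04) × 0.85 = 10500.0 / 290.88 × 0.85 ≈ 30.7 mL/min
CrCl ≈ 31 mL/min.
sorarelin: 25–49 mL/min → 55% of 500 mg = 275 mg.
pyravudine: 10–74 mL/min → 25% of 400 mg = 100 mg.
Total = 275 + 100 = 375 mg.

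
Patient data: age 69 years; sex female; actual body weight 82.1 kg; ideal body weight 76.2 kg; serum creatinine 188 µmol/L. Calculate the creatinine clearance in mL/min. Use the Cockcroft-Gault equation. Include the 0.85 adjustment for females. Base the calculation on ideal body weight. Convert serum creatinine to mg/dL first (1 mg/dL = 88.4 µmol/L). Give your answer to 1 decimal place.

SCr = 188 / 88.4 = 2.127 mg/dL
CrCl = (140 − 69) × 76.2 / (72 × 2.127) × 0.85 = 5410.2 / 153.14 × 0.85 ≈ 30.0 mL/min

30.0 mL/min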